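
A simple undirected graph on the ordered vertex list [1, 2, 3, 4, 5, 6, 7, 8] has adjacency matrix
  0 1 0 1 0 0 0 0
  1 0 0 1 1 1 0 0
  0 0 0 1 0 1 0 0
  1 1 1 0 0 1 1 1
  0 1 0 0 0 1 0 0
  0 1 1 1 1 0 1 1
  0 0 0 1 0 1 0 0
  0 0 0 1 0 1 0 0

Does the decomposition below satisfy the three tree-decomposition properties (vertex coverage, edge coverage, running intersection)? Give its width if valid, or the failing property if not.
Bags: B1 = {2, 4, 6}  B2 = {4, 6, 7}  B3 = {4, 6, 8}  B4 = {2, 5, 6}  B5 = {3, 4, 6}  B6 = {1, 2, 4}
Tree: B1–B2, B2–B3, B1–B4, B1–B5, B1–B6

Vertex coverage: the bags together contain {1, 2, 3, 4, 5, 6, 7, 8}, the full vertex set. Edge coverage: each edge of G has both endpoints in at least one bag. Running intersection: for every vertex, the bags containing it form a connected subtree. All three properties hold, so this is a valid tree decomposition of width max|bag| − 1 = 2, and hence tw(G) ≤ 2.

Yes; width 2.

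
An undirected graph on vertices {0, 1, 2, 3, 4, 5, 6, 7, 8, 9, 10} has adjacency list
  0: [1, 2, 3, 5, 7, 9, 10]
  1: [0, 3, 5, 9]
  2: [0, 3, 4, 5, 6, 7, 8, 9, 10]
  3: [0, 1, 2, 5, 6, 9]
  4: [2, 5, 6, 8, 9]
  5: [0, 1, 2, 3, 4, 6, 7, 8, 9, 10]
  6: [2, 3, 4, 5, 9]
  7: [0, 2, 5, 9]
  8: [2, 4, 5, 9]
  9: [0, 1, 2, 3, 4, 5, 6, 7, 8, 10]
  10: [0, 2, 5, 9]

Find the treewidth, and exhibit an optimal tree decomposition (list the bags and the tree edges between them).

Treewidth 4.
One such decomposition:
Bags: B1 = {0, 2, 3, 5, 9}  B2 = {2, 3, 5, 6, 9}  B3 = {2, 4, 5, 6, 9}  B4 = {0, 2, 5, 9, 10}  B5 = {2, 4, 5, 8, 9}  B6 = {0, 1, 3, 5, 9}  B7 = {0, 2, 5, 7, 9}
Tree: B1–B2, B2–B3, B1–B4, B3–B5, B1–B6, B1–B7

Every bag has size at most 5, so the width is 5 − 1 = 4 and tw(G) ≤ 4. Conversely, {0, 1, 3, 5, 9} is a clique of size 5, and the vertices of any clique must share a bag in every tree decomposition; so some bag has ≥ 5 vertices and tw(G) ≥ 4. Combining the bounds, tw(G) = 4.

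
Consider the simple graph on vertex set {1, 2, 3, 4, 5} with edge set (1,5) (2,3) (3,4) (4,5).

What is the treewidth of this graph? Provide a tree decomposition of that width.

Treewidth 1.
Bags: B1 = {2, 3}  B2 = {3, 4}  B3 = {4, 5}  B4 = {1, 5}
Tree: B1–B2, B2–B3, B3–B4

Every bag has size at most 2, so the width is 2 − 1 = 1 and tw(G) ≤ 1. Since G has at least one edge (e.g. 2–3), it is not an edgeless graph, so tw(G) ≥ 1. Combining the bounds, tw(G) = 1.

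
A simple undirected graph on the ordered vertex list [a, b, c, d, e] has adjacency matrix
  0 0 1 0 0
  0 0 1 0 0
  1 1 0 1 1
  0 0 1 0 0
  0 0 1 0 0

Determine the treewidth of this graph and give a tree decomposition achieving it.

Each bag holds 2 vertices, so the decomposition has width 1, which upper-bounds the treewidth. G has an edge, so its treewidth is at least 1. Hence tw(G) = 1 exactly.

Treewidth 1.
One optimal decomposition is:
Bags: B1 = {b, c}  B2 = {c, d}  B3 = {a, c}  B4 = {c, e}
Tree: B1–B2, B1–B3, B3–B4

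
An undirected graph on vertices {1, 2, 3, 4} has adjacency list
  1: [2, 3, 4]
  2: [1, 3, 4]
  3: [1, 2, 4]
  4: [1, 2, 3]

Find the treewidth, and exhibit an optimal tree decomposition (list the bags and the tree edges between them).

Treewidth 3.
One such decomposition:
Bags: B1 = {1, 2, 3, 4}
Tree: (single bag)

With just one bag of size 4, the width is 4 − 1 = 3, so tw(G) ≤ 3. On the other hand G contains the 4-clique {1, 2, 3, 4}. A clique must lie in a single bag of any decomposition, so no decomposition can have width below 3. Therefore the treewidth is 3.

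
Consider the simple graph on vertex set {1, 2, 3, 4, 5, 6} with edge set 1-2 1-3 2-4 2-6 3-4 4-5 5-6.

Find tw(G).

2

A width-2 tree decomposition is:
Bags: B1 = {1, 2, 3}  B2 = {2, 3, 4}  B3 = {2, 4, 6}  B4 = {4, 5, 6}
Tree: B1–B2, B2–B3, B3–B4
Every bag has size at most 3, so the width is 3 − 1 = 2 and tw(G) ≤ 2. Since 1–3–4–2–1 is a cycle in G, G is not acyclic. Forests are exactly the graphs of treewidth ≤ 1, so tw(G) ≥ 2. Hence tw(G) = 2 exactly.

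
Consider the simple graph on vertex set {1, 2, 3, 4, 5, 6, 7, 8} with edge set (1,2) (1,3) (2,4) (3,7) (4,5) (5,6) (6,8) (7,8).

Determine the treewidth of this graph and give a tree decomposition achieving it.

Every bag has size at most 3, so the width is 3 − 1 = 2 and tw(G) ≤ 2. The edges 4–2–1–3–7–8–6–5–4 form a cycle, so G is not a tree and its treewidth is at least 2. Hence tw(G) = 2 exactly.

Treewidth 2.
One optimal decomposition is:
Bags: B1 = {1, 2, 4}  B2 = {1, 3, 4}  B3 = {3, 4, 7}  B4 = {4, 7, 8}  B5 = {4, 6, 8}  B6 = {4, 5, 6}
Tree: B1–B2, B2–B3, B3–B4, B4–B5, B5–B6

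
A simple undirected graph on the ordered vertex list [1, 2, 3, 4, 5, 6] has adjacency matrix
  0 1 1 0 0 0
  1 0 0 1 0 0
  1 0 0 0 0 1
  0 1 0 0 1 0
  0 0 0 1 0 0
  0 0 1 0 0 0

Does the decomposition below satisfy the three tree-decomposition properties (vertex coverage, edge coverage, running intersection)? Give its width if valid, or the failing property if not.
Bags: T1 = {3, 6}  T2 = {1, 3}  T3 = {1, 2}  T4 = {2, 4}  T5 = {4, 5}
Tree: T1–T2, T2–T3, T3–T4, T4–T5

Yes; width 1.

Checking the three conditions: (i) the bags cover all of {1, 2, 3, 4, 5, 6}; (ii) for each edge, some bag contains both endpoints; (iii) the bags containing any fixed vertex form a subtree. All hold, so the decomposition is valid with width 2 − 1 = 1.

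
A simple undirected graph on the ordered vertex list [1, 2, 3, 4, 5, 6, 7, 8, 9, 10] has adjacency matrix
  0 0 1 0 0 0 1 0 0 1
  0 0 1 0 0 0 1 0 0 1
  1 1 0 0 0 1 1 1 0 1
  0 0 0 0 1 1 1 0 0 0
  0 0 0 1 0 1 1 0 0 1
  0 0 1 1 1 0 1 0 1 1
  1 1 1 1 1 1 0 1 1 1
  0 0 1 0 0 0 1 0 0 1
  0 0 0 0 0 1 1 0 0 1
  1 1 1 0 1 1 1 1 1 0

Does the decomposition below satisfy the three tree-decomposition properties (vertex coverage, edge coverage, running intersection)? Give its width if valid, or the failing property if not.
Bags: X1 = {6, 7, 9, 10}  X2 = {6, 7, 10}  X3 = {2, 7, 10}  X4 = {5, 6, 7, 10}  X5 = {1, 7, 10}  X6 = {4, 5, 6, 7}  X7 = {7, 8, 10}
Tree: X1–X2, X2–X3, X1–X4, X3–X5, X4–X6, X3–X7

No — vertex 3 appears in no bag.

A tree decomposition must satisfy three properties: every vertex lies in some bag; for every edge, both endpoints lie together in some bag; and for every vertex, the bags containing it form a connected subtree. Here vertex 3 appears in no bag, so the decomposition is invalid.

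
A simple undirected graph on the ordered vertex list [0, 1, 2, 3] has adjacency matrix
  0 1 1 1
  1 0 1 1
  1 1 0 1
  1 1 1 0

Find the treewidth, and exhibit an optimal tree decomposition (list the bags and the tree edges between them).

Treewidth 3.
Bags: B1 = {0, 1, 2, 3}
Tree: (single bag)

With just one bag of size 4, the width is 4 − 1 = 3, so tw(G) ≤ 3. On the other hand G contains the 4-clique {0, 1, 2, 3}. A clique must lie in a single bag of any decomposition, so no decomposition can have width below 3. Hence tw(G) = 3 exactly.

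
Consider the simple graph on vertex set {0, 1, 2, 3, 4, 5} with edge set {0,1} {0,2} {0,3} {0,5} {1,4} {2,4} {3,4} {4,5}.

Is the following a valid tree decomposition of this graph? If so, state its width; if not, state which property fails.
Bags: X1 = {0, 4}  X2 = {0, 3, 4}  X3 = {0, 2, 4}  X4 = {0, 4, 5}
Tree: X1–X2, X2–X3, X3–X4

No — vertex 1 appears in no bag.

A tree decomposition must satisfy three properties: every vertex lies in some bag; for every edge, both endpoints lie together in some bag; and for every vertex, the bags containing it form a connected subtree. Here vertex 1 appears in no bag, so the decomposition is invalid.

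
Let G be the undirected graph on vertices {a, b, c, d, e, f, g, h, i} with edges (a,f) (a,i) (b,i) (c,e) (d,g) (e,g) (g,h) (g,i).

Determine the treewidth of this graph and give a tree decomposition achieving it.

Each bag holds 2 vertices, so the decomposition has width 1, which upper-bounds the treewidth. Any graph with an edge has treewidth ≥ 1, and G has the edge g–i. Therefore the treewidth is 1.

Treewidth 1.
Bags: B1 = {g, i}  B2 = {b, i}  B3 = {d, g}  B4 = {e, g}  B5 = {a, i}  B6 = {c, e}  B7 = {g, h}  B8 = {a, f}
Tree: B1–B2, B1–B3, B3–B4, B2–B5, B4–B6, B3–B7, B5–B8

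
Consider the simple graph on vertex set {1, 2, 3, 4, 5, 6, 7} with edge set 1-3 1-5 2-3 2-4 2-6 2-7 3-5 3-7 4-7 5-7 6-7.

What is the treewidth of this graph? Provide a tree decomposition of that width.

Treewidth 2.
Bags: B1 = {2, 4, 7}  B2 = {2, 3, 7}  B3 = {3, 5, 7}  B4 = {1, 3, 5}  B5 = {2, 6, 7}
Tree: B1–B2, B2–B3, B3–B4, B2–B5

The largest bag has 3 vertices, giving width 2; this decomposition certifies tw(G) ≤ 2. For the lower bound, the 3 vertices {1, 3, 5} are pairwise adjacent, and any tree decomposition puts a clique entirely inside one bag — forcing width ≥ 2. The upper and lower bounds meet at 2, so that is the treewidth.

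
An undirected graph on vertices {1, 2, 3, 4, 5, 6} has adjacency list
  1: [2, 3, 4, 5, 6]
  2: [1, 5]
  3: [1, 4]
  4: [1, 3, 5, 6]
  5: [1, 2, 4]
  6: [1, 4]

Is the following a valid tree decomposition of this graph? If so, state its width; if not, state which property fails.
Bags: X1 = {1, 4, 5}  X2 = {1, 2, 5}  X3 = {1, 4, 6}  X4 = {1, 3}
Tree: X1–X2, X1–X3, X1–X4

No — edge (4,3) lies in no bag.

A tree decomposition must satisfy three properties: every vertex lies in some bag; for every edge, both endpoints lie together in some bag; and for every vertex, the bags containing it form a connected subtree. Here edge (4,3) lies in no bag, so the decomposition is invalid.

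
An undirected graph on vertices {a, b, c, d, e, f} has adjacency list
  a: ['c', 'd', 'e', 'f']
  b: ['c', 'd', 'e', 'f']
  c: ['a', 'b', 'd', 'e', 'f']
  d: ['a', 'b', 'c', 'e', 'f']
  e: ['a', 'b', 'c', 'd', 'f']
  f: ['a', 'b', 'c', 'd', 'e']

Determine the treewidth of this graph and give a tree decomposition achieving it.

Every bag has size at most 5, so the width is 5 − 1 = 4 and tw(G) ≤ 4. For the lower bound, the 5 vertices {a, c, d, e, f} are pairwise adjacent, and any tree decomposition puts a clique entirely inside one bag — forcing width ≥ 4. The upper and lower bounds meet at 4, so that is the treewidth.

Treewidth 4.
Bags: B1 = {b, c, d, e, f}  B2 = {a, c, d, e, f}
Tree: B1–B2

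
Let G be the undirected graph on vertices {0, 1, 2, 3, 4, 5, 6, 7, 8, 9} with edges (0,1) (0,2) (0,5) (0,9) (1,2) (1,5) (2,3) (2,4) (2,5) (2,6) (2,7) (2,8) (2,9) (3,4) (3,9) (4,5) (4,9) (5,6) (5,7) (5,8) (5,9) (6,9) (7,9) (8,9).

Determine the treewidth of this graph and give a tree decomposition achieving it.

Treewidth 3.
Bags: B1 = {2, 4, 5, 9}  B2 = {0, 2, 5, 9}  B3 = {2, 5, 7, 9}  B4 = {2, 5, 6, 9}  B5 = {2, 5, 8, 9}  B6 = {2, 3, 4, 9}  B7 = {0, 1, 2, 5}
Tree: B1–B2, B1–B3, B1–B4, B4–B5, B1–B6, B2–B7

Every bag has size at most 4, so the width is 4 − 1 = 3 and tw(G) ≤ 3. For the lower bound, the 4 vertices {2, 3, 4, 9} are pairwise adjacent, and any tree decomposition puts a clique entirely inside one bag — forcing width ≥ 3. Combining the bounds, tw(G) = 3.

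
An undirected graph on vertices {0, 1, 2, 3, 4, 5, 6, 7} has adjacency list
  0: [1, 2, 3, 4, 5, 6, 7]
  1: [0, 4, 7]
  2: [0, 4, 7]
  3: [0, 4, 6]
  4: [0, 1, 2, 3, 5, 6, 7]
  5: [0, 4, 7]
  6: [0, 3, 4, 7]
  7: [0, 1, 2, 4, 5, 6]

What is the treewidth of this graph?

A width-3 tree decomposition is:
Bags: B1 = {0, 4, 6, 7}  B2 = {0, 3, 4, 6}  B3 = {0, 1, 4, 7}  B4 = {0, 4, 5, 7}  B5 = {0, 2, 4, 7}
Tree: B1–B2, B1–B3, B3–B4, B1–B5
The largest bag has 4 vertices, giving width 3; this decomposition certifies tw(G) ≤ 3. Conversely, {0, 3, 4, 6} is a clique of size 4, and the vertices of any clique must share a bag in every tree decomposition; so some bag has ≥ 4 vertices and tw(G) ≥ 3. Combining the bounds, tw(G) = 3.

3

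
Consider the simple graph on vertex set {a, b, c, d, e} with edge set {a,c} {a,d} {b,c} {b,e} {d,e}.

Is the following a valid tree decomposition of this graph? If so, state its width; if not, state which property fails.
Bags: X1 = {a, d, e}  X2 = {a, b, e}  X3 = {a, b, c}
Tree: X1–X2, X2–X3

Yes; width 2.

Vertex coverage: the bags together contain {a, b, c, d, e}, the full vertex set. Edge coverage: each edge of G has both endpoints in at least one bag. Running intersection: for every vertex, the bags containing it form a connected subtree. All three properties hold, so this is a valid tree decomposition of width max|bag| − 1 = 2, and hence tw(G) ≤ 2.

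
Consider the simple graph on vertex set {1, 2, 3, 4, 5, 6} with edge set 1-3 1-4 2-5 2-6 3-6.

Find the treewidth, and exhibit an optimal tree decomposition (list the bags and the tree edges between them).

Each bag holds 2 vertices, so the decomposition has width 1, which upper-bounds the treewidth. G has an edge, so its treewidth is at least 1. Combining the bounds, tw(G) = 1.

Treewidth 1.
One such decomposition:
Bags: B1 = {2, 5}  B2 = {2, 6}  B3 = {3, 6}  B4 = {1, 3}  B5 = {1, 4}
Tree: B1–B2, B2–B3, B3–B4, B4–B5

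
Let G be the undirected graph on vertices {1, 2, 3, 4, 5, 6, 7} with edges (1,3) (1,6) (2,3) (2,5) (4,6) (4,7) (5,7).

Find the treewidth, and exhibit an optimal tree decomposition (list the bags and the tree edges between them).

Treewidth 2.
One such decomposition:
Bags: B1 = {1, 4, 6}  B2 = {1, 4, 7}  B3 = {1, 5, 7}  B4 = {1, 2, 5}  B5 = {1, 2, 3}
Tree: B1–B2, B2–B3, B3–B4, B4–B5

Each bag holds 3 vertices, so the decomposition has width 2, which upper-bounds the treewidth. The edges 1–6–4–7–5–2–3–1 form a cycle, so G is not a tree and its treewidth is at least 2. Combining the bounds, tw(G) = 2.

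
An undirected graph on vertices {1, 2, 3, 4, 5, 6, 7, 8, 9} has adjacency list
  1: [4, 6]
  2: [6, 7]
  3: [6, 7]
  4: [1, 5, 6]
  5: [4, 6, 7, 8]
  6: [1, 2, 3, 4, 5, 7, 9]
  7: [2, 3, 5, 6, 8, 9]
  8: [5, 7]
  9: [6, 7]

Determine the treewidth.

A width-2 tree decomposition is:
Bags: B1 = {4, 5, 6}  B2 = {5, 6, 7}  B3 = {3, 6, 7}  B4 = {1, 4, 6}  B5 = {5, 7, 8}  B6 = {2, 6, 7}  B7 = {6, 7, 9}
Tree: B1–B2, B2–B3, B1–B4, B2–B5, B2–B6, B2–B7
The largest bag has 3 vertices, giving width 2; this decomposition certifies tw(G) ≤ 2. On the other hand G contains the 3-clique {5, 7, 8}. A clique must lie in a single bag of any decomposition, so no decomposition can have width below 2. The upper and lower bounds meet at 2, so that is the treewidth.

2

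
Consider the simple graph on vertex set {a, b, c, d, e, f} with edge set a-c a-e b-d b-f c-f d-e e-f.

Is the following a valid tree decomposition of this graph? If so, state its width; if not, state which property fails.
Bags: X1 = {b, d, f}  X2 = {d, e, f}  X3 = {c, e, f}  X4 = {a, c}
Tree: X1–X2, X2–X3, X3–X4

No — edge (e,a) lies in no bag.

A tree decomposition must satisfy three properties: every vertex lies in some bag; for every edge, both endpoints lie together in some bag; and for every vertex, the bags containing it form a connected subtree. Here edge (e,a) lies in no bag, so the decomposition is invalid.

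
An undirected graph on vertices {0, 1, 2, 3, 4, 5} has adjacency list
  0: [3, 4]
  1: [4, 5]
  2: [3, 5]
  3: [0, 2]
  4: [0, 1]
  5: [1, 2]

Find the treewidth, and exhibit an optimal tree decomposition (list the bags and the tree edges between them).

The largest bag has 3 vertices, giving width 2; this decomposition certifies tw(G) ≤ 2. Since 3–2–5–1–4–0–3 is a cycle in G, G is not acyclic. Forests are exactly the graphs of treewidth ≤ 1, so tw(G) ≥ 2. Therefore the treewidth is 2.

Treewidth 2.
One optimal decomposition is:
Bags: B1 = {2, 3, 5}  B2 = {1, 3, 5}  B3 = {1, 3, 4}  B4 = {0, 3, 4}
Tree: B1–B2, B2–B3, B3–B4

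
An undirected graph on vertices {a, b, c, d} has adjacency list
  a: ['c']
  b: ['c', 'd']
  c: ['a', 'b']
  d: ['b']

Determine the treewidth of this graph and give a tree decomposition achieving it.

Every bag has size at most 2, so the width is 2 − 1 = 1 and tw(G) ≤ 1. Since G has at least one edge (e.g. a–c), it is not an edgeless graph, so tw(G) ≥ 1. The upper and lower bounds meet at 1, so that is the treewidth.

Treewidth 1.
Bags: B1 = {a, c}  B2 = {b, c}  B3 = {b, d}
Tree: B1–B2, B2–B3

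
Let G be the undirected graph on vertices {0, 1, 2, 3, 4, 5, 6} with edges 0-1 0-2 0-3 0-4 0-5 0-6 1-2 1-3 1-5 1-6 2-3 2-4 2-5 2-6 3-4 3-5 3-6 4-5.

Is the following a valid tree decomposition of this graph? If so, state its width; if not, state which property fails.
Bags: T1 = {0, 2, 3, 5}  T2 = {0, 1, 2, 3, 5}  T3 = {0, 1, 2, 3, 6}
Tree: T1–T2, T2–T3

No — vertex 4 appears in no bag.

A tree decomposition must satisfy three properties: every vertex lies in some bag; for every edge, both endpoints lie together in some bag; and for every vertex, the bags containing it form a connected subtree. Here vertex 4 appears in no bag, so the decomposition is invalid.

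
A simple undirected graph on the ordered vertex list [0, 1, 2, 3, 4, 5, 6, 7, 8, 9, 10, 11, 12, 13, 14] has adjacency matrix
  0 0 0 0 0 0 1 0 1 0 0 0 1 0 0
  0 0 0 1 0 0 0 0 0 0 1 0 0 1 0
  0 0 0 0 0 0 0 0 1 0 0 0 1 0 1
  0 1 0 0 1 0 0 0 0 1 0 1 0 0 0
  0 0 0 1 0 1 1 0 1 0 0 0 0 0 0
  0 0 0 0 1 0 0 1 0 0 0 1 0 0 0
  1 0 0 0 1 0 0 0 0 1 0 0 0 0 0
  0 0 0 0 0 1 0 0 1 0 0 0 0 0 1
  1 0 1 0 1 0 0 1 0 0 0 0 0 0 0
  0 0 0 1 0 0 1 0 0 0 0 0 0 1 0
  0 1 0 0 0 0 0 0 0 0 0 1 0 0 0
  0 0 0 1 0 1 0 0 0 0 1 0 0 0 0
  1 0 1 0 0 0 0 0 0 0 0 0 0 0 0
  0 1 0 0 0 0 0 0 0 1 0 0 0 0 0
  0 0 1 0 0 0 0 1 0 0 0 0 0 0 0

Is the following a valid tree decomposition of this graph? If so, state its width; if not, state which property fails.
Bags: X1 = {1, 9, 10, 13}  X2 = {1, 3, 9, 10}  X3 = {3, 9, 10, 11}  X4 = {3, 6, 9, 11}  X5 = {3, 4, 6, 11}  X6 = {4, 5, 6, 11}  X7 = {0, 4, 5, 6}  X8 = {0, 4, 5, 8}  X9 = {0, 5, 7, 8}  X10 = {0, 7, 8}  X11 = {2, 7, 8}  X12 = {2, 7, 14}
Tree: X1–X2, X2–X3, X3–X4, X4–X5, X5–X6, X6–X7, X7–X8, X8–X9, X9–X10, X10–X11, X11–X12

No — vertex 12 appears in no bag.

A tree decomposition must satisfy three properties: every vertex lies in some bag; for every edge, both endpoints lie together in some bag; and for every vertex, the bags containing it form a connected subtree. Here vertex 12 appears in no bag, so the decomposition is invalid.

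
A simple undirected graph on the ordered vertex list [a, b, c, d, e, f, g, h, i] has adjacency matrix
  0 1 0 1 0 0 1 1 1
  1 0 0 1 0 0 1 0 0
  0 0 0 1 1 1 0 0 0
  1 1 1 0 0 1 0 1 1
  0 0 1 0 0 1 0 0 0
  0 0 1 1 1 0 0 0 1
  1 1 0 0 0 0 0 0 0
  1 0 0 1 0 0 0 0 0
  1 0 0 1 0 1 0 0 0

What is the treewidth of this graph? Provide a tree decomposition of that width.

Treewidth 2.
Bags: B1 = {a, b, d}  B2 = {a, d, h}  B3 = {a, d, i}  B4 = {a, b, g}  B5 = {d, f, i}  B6 = {c, d, f}  B7 = {c, e, f}
Tree: B1–B2, B1–B3, B1–B4, B3–B5, B5–B6, B6–B7

Every bag has size at most 3, so the width is 3 − 1 = 2 and tw(G) ≤ 2. On the other hand G contains the 3-clique {a, d, h}. A clique must lie in a single bag of any decomposition, so no decomposition can have width below 2. Combining the bounds, tw(G) = 2.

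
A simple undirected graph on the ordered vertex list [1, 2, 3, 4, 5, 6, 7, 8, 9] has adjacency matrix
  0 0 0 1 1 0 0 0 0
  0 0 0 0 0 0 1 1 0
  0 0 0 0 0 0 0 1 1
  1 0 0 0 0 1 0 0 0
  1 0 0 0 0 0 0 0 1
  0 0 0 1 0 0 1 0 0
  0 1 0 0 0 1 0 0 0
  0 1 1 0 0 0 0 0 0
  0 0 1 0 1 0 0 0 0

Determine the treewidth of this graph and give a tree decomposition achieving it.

Each bag holds 3 vertices, so the decomposition has width 2, which upper-bounds the treewidth. For the lower bound, G contains the cycle 8–2–7–6–4–1–5–9–3–8, so G is not a forest; only forests have treewidth ≤ 1, hence tw(G) ≥ 2. Hence tw(G) = 2 exactly.

Treewidth 2.
One such decomposition:
Bags: B1 = {2, 7, 8}  B2 = {6, 7, 8}  B3 = {4, 6, 8}  B4 = {1, 4, 8}  B5 = {1, 5, 8}  B6 = {5, 8, 9}  B7 = {3, 8, 9}
Tree: B1–B2, B2–B3, B3–B4, B4–B5, B5–B6, B6–B7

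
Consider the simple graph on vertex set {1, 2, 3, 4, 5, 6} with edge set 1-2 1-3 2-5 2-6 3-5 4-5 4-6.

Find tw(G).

2

A width-2 tree decomposition is:
Bags: B1 = {2, 4, 6}  B2 = {2, 4, 5}  B3 = {1, 2, 5}  B4 = {1, 3, 5}
Tree: B1–B2, B2–B3, B3–B4
Each bag holds 3 vertices, so the decomposition has width 2, which upper-bounds the treewidth. The edges 6–4–5–2–6 form a cycle, so G is not a tree and its treewidth is at least 2. Combining the bounds, tw(G) = 2.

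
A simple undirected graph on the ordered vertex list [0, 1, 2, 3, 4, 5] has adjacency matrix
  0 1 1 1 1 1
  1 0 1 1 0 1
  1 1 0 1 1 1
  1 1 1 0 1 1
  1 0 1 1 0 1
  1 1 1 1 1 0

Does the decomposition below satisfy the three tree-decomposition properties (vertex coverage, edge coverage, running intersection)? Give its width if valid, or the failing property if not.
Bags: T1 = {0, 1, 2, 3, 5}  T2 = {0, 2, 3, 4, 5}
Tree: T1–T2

Vertex coverage: the bags together contain {0, 1, 2, 3, 4, 5}, the full vertex set. Edge coverage: each edge of G has both endpoints in at least one bag. Running intersection: for every vertex, the bags containing it form a connected subtree. All three properties hold, so this is a valid tree decomposition of width max|bag| − 1 = 4, and hence tw(G) ≤ 4.

Yes; width 4.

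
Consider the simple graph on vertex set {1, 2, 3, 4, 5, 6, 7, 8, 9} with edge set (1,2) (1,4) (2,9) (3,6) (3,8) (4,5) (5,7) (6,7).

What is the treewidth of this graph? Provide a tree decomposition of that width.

Each bag holds 2 vertices, so the decomposition has width 1, which upper-bounds the treewidth. G has an edge, so its treewidth is at least 1. The upper and lower bounds meet at 1, so that is the treewidth.

Treewidth 1.
Bags: B1 = {2, 9}  B2 = {1, 2}  B3 = {1, 4}  B4 = {4, 5}  B5 = {5, 7}  B6 = {6, 7}  B7 = {3, 6}  B8 = {3, 8}
Tree: B1–B2, B2–B3, B3–B4, B4–B5, B5–B6, B6–B7, B7–B8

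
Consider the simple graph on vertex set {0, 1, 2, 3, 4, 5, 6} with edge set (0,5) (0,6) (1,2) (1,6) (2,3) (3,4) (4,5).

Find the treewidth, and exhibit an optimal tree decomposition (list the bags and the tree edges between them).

Treewidth 2.
Bags: B1 = {0, 5, 6}  B2 = {1, 5, 6}  B3 = {1, 2, 5}  B4 = {2, 3, 5}  B5 = {3, 4, 5}
Tree: B1–B2, B2–B3, B3–B4, B4–B5

The largest bag has 3 vertices, giving width 2; this decomposition certifies tw(G) ≤ 2. The edges 5–0–6–1–2–3–4–5 form a cycle, so G is not a tree and its treewidth is at least 2. Combining the bounds, tw(G) = 2.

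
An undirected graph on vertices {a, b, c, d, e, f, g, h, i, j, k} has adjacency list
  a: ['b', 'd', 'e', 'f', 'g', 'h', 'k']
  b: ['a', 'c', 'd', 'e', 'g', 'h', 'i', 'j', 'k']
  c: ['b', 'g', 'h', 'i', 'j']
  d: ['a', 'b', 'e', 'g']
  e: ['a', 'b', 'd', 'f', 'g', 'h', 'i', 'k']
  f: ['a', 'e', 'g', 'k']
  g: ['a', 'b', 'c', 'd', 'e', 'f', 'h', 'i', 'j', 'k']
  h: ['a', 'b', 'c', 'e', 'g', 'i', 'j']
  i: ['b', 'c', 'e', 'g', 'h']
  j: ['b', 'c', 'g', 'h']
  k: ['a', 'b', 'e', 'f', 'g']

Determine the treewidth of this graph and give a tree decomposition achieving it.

Treewidth 4.
One such decomposition:
Bags: B1 = {b, e, g, h, i}  B2 = {a, b, e, g, h}  B3 = {b, c, g, h, i}  B4 = {a, b, e, g, k}  B5 = {b, c, g, h, j}  B6 = {a, b, d, e, g}  B7 = {a, e, f, g, k}
Tree: B1–B2, B1–B3, B2–B4, B3–B5, B2–B6, B4–B7

The largest bag has 5 vertices, giving width 4; this decomposition certifies tw(G) ≤ 4. Conversely, {a, e, f, g, k} is a clique of size 5, and the vertices of any clique must share a bag in every tree decomposition; so some bag has ≥ 5 vertices and tw(G) ≥ 4. The upper and lower bounds meet at 4, so that is the treewidth.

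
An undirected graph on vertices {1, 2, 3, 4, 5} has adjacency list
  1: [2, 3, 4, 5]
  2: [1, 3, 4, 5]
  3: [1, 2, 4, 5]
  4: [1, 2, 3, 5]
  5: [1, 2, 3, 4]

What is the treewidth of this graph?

4

A width-4 tree decomposition is:
Bags: B1 = {1, 2, 3, 4, 5}
Tree: (single bag)
A single bag containing all 5 vertices is trivially a valid decomposition of width 4. For the lower bound, the 5 vertices {1, 2, 3, 4, 5} are pairwise adjacent, and any tree decomposition puts a clique entirely inside one bag — forcing width ≥ 4. The upper and lower bounds meet at 4, so that is the treewidth.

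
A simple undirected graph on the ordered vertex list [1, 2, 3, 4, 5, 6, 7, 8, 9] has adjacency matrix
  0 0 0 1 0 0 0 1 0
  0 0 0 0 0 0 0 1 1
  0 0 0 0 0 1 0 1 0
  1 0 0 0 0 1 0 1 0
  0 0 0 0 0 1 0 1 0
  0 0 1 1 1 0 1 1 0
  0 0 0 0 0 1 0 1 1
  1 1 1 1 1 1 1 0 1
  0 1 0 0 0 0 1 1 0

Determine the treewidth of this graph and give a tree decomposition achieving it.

The largest bag has 3 vertices, giving width 2; this decomposition certifies tw(G) ≤ 2. On the other hand G contains the 3-clique {1, 4, 8}. A clique must lie in a single bag of any decomposition, so no decomposition can have width below 2. The upper and lower bounds meet at 2, so that is the treewidth.

Treewidth 2.
One optimal decomposition is:
Bags: B1 = {3, 6, 8}  B2 = {4, 6, 8}  B3 = {5, 6, 8}  B4 = {1, 4, 8}  B5 = {6, 7, 8}  B6 = {7, 8, 9}  B7 = {2, 8, 9}
Tree: B1–B2, B1–B3, B2–B4, B2–B5, B5–B6, B6–B7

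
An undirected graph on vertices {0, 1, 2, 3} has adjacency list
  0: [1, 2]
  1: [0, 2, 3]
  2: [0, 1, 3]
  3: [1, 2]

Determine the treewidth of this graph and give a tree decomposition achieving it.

Treewidth 2.
One optimal decomposition is:
Bags: B1 = {1, 2, 3}  B2 = {0, 1, 2}
Tree: B1–B2

Each bag holds 3 vertices, so the decomposition has width 2, which upper-bounds the treewidth. Conversely, {0, 1, 2} is a clique of size 3, and the vertices of any clique must share a bag in every tree decomposition; so some bag has ≥ 3 vertices and tw(G) ≥ 2. Therefore the treewidth is 2.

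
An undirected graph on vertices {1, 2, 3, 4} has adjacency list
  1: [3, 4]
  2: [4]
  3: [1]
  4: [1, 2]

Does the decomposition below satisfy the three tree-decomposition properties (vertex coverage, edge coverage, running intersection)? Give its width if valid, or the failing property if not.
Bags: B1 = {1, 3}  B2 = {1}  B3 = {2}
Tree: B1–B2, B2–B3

A tree decomposition must satisfy three properties: every vertex lies in some bag; for every edge, both endpoints lie together in some bag; and for every vertex, the bags containing it form a connected subtree. Here vertex 4 appears in no bag, so the decomposition is invalid.

No — vertex 4 appears in no bag.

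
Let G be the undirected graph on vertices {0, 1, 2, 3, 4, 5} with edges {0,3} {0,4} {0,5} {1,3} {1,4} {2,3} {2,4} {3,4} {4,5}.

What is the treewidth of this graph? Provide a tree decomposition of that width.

Treewidth 2.
One such decomposition:
Bags: B1 = {0, 3, 4}  B2 = {1, 3, 4}  B3 = {0, 4, 5}  B4 = {2, 3, 4}
Tree: B1–B2, B1–B3, B2–B4

Each bag holds 3 vertices, so the decomposition has width 2, which upper-bounds the treewidth. For the lower bound, the 3 vertices {0, 3, 4} are pairwise adjacent, and any tree decomposition puts a clique entirely inside one bag — forcing width ≥ 2. Hence tw(G) = 2 exactly.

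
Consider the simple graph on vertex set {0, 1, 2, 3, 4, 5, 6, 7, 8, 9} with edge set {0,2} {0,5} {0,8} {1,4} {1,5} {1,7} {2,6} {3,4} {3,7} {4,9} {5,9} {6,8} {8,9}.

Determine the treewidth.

A width-2 tree decomposition is:
Bags: B1 = {3, 4, 7}  B2 = {1, 4, 7}  B3 = {1, 4, 9}  B4 = {1, 5, 9}  B5 = {5, 8, 9}  B6 = {0, 5, 8}  B7 = {0, 6, 8}  B8 = {0, 2, 6}
Tree: B1–B2, B2–B3, B3–B4, B4–B5, B5–B6, B6–B7, B7–B8
Each bag holds 3 vertices, so the decomposition has width 2, which upper-bounds the treewidth. Since 3–7–1–4–3 is a cycle in G, G is not acyclic. Forests are exactly the graphs of treewidth ≤ 1, so tw(G) ≥ 2. Hence tw(G) = 2 exactly.

2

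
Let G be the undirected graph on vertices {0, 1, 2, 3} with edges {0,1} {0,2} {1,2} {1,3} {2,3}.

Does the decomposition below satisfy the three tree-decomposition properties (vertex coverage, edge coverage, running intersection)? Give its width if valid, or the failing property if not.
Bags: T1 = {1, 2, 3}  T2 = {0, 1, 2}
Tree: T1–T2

Every vertex of G appears in some bag (union = {0, 1, 2, 3}); every edge is covered by a bag; and for each vertex v the set of bags containing v is connected in the bag tree. The decomposition is therefore valid. The largest bag has 3 vertices, so the width is 2.

Yes; width 2.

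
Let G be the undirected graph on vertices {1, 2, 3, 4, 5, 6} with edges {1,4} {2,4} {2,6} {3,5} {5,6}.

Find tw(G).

A width-1 tree decomposition is:
Bags: B1 = {3, 5}  B2 = {5, 6}  B3 = {2, 6}  B4 = {2, 4}  B5 = {1, 4}
Tree: B1–B2, B2–B3, B3–B4, B4–B5
The largest bag has 2 vertices, giving width 1; this decomposition certifies tw(G) ≤ 1. Since G has at least one edge (e.g. 3–5), it is not an edgeless graph, so tw(G) ≥ 1. Hence tw(G) = 1 exactly.

1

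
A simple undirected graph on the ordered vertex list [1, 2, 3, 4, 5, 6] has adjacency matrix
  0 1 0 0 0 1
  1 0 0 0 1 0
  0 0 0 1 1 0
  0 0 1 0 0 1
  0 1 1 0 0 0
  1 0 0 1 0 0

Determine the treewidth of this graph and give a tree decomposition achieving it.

Treewidth 2.
Bags: B1 = {1, 2, 6}  B2 = {2, 5, 6}  B3 = {3, 5, 6}  B4 = {3, 4, 6}
Tree: B1–B2, B2–B3, B3–B4

Each bag holds 3 vertices, so the decomposition has width 2, which upper-bounds the treewidth. The edges 6–1–2–5–3–4–6 form a cycle, so G is not a tree and its treewidth is at least 2. Therefore the treewidth is 2.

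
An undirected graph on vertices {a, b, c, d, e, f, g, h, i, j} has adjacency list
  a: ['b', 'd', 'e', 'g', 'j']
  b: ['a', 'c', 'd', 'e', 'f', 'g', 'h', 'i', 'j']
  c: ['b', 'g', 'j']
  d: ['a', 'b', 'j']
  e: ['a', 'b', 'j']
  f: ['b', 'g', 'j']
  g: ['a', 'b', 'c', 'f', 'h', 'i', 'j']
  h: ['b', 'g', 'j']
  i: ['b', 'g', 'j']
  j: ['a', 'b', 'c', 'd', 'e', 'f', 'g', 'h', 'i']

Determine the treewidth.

A width-3 tree decomposition is:
Bags: B1 = {b, g, i, j}  B2 = {b, c, g, j}  B3 = {b, f, g, j}  B4 = {a, b, g, j}  B5 = {b, g, h, j}  B6 = {a, b, e, j}  B7 = {a, b, d, j}
Tree: B1–B2, B2–B3, B1–B4, B2–B5, B4–B6, B4–B7
Each bag holds 4 vertices, so the decomposition has width 3, which upper-bounds the treewidth. On the other hand G contains the 4-clique {a, b, d, j}. A clique must lie in a single bag of any decomposition, so no decomposition can have width below 3. Hence tw(G) = 3 exactly.

3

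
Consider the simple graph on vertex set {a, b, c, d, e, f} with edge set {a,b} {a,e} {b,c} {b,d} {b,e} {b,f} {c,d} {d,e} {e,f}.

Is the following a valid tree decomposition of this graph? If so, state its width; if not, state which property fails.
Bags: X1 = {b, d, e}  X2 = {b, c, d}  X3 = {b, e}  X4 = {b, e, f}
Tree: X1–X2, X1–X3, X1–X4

A tree decomposition must satisfy three properties: every vertex lies in some bag; for every edge, both endpoints lie together in some bag; and for every vertex, the bags containing it form a connected subtree. Here vertex a appears in no bag, so the decomposition is invalid.

No — vertex a appears in no bag.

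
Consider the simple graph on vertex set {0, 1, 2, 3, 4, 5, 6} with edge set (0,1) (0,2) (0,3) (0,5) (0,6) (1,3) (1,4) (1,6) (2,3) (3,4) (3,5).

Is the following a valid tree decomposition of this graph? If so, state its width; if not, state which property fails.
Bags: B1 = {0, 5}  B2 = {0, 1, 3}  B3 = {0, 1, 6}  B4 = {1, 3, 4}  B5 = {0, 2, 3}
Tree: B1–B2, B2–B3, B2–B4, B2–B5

A tree decomposition must satisfy three properties: every vertex lies in some bag; for every edge, both endpoints lie together in some bag; and for every vertex, the bags containing it form a connected subtree. Here edge (3,5) lies in no bag, so the decomposition is invalid.

No — edge (3,5) lies in no bag.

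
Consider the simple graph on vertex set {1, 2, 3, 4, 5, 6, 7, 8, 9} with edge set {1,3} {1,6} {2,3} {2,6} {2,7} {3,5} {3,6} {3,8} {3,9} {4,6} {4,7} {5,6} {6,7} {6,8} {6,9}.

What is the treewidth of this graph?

2

A width-2 tree decomposition is:
Bags: B1 = {1, 3, 6}  B2 = {2, 3, 6}  B3 = {2, 6, 7}  B4 = {3, 6, 9}  B5 = {4, 6, 7}  B6 = {3, 5, 6}  B7 = {3, 6, 8}
Tree: B1–B2, B2–B3, B1–B4, B3–B5, B1–B6, B1–B7
Every bag has size at most 3, so the width is 3 − 1 = 2 and tw(G) ≤ 2. For the lower bound, the 3 vertices {1, 3, 6} are pairwise adjacent, and any tree decomposition puts a clique entirely inside one bag — forcing width ≥ 2. Hence tw(G) = 2 exactly.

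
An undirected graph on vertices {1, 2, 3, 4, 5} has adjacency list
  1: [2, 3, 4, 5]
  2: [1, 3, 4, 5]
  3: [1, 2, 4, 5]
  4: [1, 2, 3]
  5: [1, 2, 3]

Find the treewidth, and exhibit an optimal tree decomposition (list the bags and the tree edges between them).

Each bag holds 4 vertices, so the decomposition has width 3, which upper-bounds the treewidth. On the other hand G contains the 4-clique {1, 2, 3, 4}. A clique must lie in a single bag of any decomposition, so no decomposition can have width below 3. Hence tw(G) = 3 exactly.

Treewidth 3.
One such decomposition:
Bags: B1 = {1, 2, 3, 5}  B2 = {1, 2, 3, 4}
Tree: B1–B2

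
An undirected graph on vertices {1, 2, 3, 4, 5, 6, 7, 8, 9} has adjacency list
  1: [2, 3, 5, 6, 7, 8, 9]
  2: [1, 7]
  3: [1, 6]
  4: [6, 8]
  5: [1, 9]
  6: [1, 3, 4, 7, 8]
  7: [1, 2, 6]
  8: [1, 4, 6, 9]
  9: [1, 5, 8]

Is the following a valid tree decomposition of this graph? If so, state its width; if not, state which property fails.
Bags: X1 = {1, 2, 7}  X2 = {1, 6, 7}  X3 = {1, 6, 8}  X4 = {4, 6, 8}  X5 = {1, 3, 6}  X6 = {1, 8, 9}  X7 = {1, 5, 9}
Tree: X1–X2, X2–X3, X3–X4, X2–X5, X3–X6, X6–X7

Yes; width 2.

Every vertex of G appears in some bag (union = {1, 2, 3, 4, 5, 6, 7, 8, 9}); every edge is covered by a bag; and for each vertex v the set of bags containing v is connected in the bag tree. The decomposition is therefore valid. The largest bag has 3 vertices, so the width is 2.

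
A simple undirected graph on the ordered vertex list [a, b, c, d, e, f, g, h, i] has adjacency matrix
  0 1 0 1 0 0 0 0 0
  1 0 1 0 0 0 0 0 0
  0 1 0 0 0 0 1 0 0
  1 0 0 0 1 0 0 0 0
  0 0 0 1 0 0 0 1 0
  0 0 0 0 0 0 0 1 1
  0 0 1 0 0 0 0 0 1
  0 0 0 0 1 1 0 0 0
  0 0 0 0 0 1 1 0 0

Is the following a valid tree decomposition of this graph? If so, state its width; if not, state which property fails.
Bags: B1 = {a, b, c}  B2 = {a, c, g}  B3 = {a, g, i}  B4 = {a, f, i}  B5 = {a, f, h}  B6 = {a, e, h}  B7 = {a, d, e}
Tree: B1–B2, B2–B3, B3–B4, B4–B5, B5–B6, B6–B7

Yes; width 2.

Checking the three conditions: (i) the bags cover all of {a, b, c, d, e, f, g, h, i}; (ii) for each edge, some bag contains both endpoints; (iii) the bags containing any fixed vertex form a subtree. All hold, so the decomposition is valid with width 3 − 1 = 2.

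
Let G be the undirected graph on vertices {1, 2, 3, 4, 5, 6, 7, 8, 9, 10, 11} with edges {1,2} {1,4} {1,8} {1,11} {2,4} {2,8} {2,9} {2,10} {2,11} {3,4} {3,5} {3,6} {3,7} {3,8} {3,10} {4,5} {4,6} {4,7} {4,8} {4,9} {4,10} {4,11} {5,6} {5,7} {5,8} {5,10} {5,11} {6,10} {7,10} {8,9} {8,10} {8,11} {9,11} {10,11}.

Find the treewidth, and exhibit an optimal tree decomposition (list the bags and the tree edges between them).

Each bag holds 5 vertices, so the decomposition has width 4, which upper-bounds the treewidth. For the lower bound, the 5 vertices {1, 2, 4, 8, 11} are pairwise adjacent, and any tree decomposition puts a clique entirely inside one bag — forcing width ≥ 4. Therefore the treewidth is 4.

Treewidth 4.
One optimal decomposition is:
Bags: B1 = {3, 4, 5, 8, 10}  B2 = {3, 4, 5, 6, 10}  B3 = {3, 4, 5, 7, 10}  B4 = {4, 5, 8, 10, 11}  B5 = {2, 4, 8, 10, 11}  B6 = {1, 2, 4, 8, 11}  B7 = {2, 4, 8, 9, 11}
Tree: B1–B2, B1–B3, B1–B4, B4–B5, B5–B6, B6–B7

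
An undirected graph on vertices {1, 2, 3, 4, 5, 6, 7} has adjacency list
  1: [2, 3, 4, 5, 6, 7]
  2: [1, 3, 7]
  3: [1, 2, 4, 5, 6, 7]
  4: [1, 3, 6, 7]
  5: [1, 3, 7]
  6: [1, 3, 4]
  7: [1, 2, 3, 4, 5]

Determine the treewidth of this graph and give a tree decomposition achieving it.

Treewidth 3.
One optimal decomposition is:
Bags: B1 = {1, 3, 4, 6}  B2 = {1, 3, 4, 7}  B3 = {1, 3, 5, 7}  B4 = {1, 2, 3, 7}
Tree: B1–B2, B2–B3, B2–B4

Every bag has size at most 4, so the width is 4 − 1 = 3 and tw(G) ≤ 3. On the other hand G contains the 4-clique {1, 3, 4, 6}. A clique must lie in a single bag of any decomposition, so no decomposition can have width below 3. Hence tw(G) = 3 exactly.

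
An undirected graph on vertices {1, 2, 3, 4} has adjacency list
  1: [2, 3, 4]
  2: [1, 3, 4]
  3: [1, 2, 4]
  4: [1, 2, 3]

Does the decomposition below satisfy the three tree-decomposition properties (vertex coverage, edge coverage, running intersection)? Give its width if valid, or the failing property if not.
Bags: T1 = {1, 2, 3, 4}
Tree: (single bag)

Vertex coverage: the bags together contain {1, 2, 3, 4}, the full vertex set. Edge coverage: each edge of G has both endpoints in at least one bag. Running intersection: for every vertex, the bags containing it form a connected subtree. All three properties hold, so this is a valid tree decomposition of width max|bag| − 1 = 3, and hence tw(G) ≤ 3.

Yes; width 3.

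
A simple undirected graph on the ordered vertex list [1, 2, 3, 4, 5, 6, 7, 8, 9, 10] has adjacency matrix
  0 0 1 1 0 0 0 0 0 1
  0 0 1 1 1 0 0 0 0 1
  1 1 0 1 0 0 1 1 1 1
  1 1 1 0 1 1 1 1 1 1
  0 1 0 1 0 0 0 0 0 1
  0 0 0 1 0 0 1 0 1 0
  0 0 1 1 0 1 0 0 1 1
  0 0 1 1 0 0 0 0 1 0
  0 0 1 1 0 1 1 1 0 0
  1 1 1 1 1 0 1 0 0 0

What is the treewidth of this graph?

3

A width-3 tree decomposition is:
Bags: B1 = {3, 4, 7, 10}  B2 = {1, 3, 4, 10}  B3 = {2, 3, 4, 10}  B4 = {3, 4, 7, 9}  B5 = {2, 4, 5, 10}  B6 = {4, 6, 7, 9}  B7 = {3, 4, 8, 9}
Tree: B1–B2, B2–B3, B1–B4, B3–B5, B4–B6, B4–B7
Every bag has size at most 4, so the width is 4 − 1 = 3 and tw(G) ≤ 3. Conversely, {3, 4, 8, 9} is a clique of size 4, and the vertices of any clique must share a bag in every tree decomposition; so some bag has ≥ 4 vertices and tw(G) ≥ 3. Combining the bounds, tw(G) = 3.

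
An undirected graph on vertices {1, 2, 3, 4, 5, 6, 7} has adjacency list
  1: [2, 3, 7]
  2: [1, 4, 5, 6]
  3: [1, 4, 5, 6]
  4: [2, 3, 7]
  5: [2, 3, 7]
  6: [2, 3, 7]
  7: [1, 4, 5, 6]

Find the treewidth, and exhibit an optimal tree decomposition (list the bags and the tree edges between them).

Every bag has size at most 4, so the width is 4 − 1 = 3 and tw(G) ≤ 3. For the lower bound: the 4 vertex sets {2,5}, {6,7}, {3}, {4} are disjoint, each induces a connected subgraph, and every pair is joined by at least one edge of G. Contracting each set to a single vertex therefore yields K_{4} as a minor, and since treewidth is minor-monotone, tw(G) ≥ tw(K_{4}) = 3. Hence tw(G) = 3 exactly.

Treewidth 3.
One such decomposition:
Bags: B1 = {2, 3, 5, 7}  B2 = {2, 3, 6, 7}  B3 = {2, 3, 4, 7}  B4 = {1, 2, 3, 7}
Tree: B1–B2, B2–B3, B3–B4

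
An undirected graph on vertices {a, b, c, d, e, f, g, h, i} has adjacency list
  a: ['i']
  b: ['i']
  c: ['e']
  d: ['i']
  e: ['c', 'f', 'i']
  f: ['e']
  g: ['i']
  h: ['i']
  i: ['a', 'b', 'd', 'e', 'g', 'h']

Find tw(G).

1

A width-1 tree decomposition is:
Bags: B1 = {a, i}  B2 = {h, i}  B3 = {e, i}  B4 = {e, f}  B5 = {b, i}  B6 = {d, i}  B7 = {g, i}  B8 = {c, e}
Tree: B1–B2, B2–B3, B3–B4, B2–B5, B1–B6, B6–B7, B4–B8
The largest bag has 2 vertices, giving width 1; this decomposition certifies tw(G) ≤ 1. Since G has at least one edge (e.g. a–i), it is not an edgeless graph, so tw(G) ≥ 1. The upper and lower bounds meet at 1, so that is the treewidth.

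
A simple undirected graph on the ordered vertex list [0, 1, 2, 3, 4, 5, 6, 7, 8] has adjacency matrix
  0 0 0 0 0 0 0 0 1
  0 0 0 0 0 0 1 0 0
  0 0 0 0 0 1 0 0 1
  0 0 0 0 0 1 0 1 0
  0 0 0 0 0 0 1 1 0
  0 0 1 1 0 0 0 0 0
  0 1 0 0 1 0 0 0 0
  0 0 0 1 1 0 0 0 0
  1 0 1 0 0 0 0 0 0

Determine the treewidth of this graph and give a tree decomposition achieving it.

Each bag holds 2 vertices, so the decomposition has width 1, which upper-bounds the treewidth. Any graph with an edge has treewidth ≥ 1, and G has the edge 1–6. Hence tw(G) = 1 exactly.

Treewidth 1.
Bags: B1 = {1, 6}  B2 = {4, 6}  B3 = {4, 7}  B4 = {3, 7}  B5 = {3, 5}  B6 = {2, 5}  B7 = {2, 8}  B8 = {0, 8}
Tree: B1–B2, B2–B3, B3–B4, B4–B5, B5–B6, B6–B7, B7–B8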